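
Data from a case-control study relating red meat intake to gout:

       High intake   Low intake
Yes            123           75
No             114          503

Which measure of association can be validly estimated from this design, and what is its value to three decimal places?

Reading the table with exposure as columns: a = 123 (High intake, case), b = 114 (High intake, non-case), c = 75 (Low intake, case), d = 503.
This is a case-control study: participants were sampled on outcome status, so risks in the source population cannot be estimated directly — relative risk is not valid here. The odds ratio is the appropriate measure.
OR = (a·d)/(b·c) = (123 × 503) / (114 × 75) = 61869 / 8550 = 7.23614

7.236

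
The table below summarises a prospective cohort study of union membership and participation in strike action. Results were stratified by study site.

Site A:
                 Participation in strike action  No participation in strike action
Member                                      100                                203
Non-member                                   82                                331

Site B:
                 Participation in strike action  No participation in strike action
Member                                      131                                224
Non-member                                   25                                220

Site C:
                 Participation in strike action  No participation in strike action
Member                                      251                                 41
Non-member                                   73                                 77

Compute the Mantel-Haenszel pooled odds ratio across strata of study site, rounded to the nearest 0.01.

OR_MH = Σ(aᵢdᵢ/nᵢ) / Σ(bᵢcᵢ/nᵢ), where nᵢ is the stratum total.
Stratum 1 (Site A): n = 716; a·d/n = 100·331/716 = 46.2291; b·c/n = 203·82/716 = 23.2486
Stratum 2 (Site B): n = 600; a·d/n = 131·220/600 = 48.0333; b·c/n = 224·25/600 = 9.3333
Stratum 3 (Site C): n = 442; a·d/n = 251·77/442 = 43.7262; b·c/n = 41·73/442 = 6.7715
OR_MH = (46.2291 + 48.0333 + 43.7262) / (23.2486 + 9.3333 + 6.7715) = 137.9886 / 39.3534 = 3.50639

3.51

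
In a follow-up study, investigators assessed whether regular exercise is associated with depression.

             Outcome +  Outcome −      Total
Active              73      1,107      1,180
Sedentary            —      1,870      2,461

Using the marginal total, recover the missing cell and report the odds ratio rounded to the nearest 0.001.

0.209

The missing cell is in the unexposed row: 2461 − 1870 = 591.
So a = 73, b = 1107, c = 591, d = 1870.
OR = (a·d)/(b·c) = (73 × 1870) / (1107 × 591) = 136510 / 654237 = 0.20866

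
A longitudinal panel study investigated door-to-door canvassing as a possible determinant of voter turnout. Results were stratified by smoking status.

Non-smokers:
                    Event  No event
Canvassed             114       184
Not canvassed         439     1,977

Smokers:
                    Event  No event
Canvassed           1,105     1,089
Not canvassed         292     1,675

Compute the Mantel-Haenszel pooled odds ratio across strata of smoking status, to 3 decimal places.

OR_MH = Σ(aᵢdᵢ/nᵢ) / Σ(bᵢcᵢ/nᵢ), where nᵢ is the stratum total.
Stratum 1 (Non-smokers): n = 2714; a·d/n = 114·1977/2714 = 83.0427; b·c/n = 184·439/2714 = 29.7627
Stratum 2 (Smokers): n = 4161; a·d/n = 1105·1675/4161 = 444.8149; b·c/n = 1089·292/4161 = 76.4211
OR_MH = (83.0427 + 444.8149) / (29.7627 + 76.4211) = 527.8577 / 106.1838 = 4.97117

4.971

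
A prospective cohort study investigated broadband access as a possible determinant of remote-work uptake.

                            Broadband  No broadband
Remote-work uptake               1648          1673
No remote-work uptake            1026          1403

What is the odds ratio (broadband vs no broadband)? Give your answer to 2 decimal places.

1.35

Reading the table with exposure as columns: a = 1648 (Broadband, case), b = 1026 (Broadband, non-case), c = 1673 (No broadband, case), d = 1403.
OR = (a·d)/(b·c) = (1648 × 1403) / (1026 × 1673) = 2312144 / 1716498 = 1.34701
The odds of remote-work uptake are about 1.35 times as high in the broadband group.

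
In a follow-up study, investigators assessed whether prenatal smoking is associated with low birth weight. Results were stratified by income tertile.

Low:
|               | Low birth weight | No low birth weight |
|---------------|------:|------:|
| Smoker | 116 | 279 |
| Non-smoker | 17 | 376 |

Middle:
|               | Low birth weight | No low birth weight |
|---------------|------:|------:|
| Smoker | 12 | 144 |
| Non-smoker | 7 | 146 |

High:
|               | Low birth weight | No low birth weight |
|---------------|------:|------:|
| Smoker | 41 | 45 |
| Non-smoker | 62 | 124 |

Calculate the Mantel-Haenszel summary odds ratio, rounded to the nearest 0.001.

4.080

OR_MH = Σ(aᵢdᵢ/nᵢ) / Σ(bᵢcᵢ/nᵢ), where nᵢ is the stratum total.
Stratum 1 (Low): n = 788; a·d/n = 116·376/788 = 55.3503; b·c/n = 279·17/788 = 6.0190
Stratum 2 (Middle): n = 309; a·d/n = 12·146/309 = 5.6699; b·c/n = 144·7/309 = 3.2621
Stratum 3 (High): n = 272; a·d/n = 41·124/272 = 18.6912; b·c/n = 45·62/272 = 10.2574
OR_MH = (55.3503 + 5.6699 + 18.6912) / (6.0190 + 3.2621 + 10.2574) = 79.7113 / 19.5385 = 4.07970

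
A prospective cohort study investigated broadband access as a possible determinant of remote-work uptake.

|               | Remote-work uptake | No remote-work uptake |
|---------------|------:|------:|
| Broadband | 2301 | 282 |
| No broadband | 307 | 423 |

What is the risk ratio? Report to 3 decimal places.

2.118

Cells: a = 2301, b = 282, c = 307, d = 423.
Risk in exposed = 2301/2583 = 0.89082; risk in unexposed = 307/730 = 0.42055.
RR = 0.89082 / 0.42055 = 2.11825
The risk among the exposed is 2.12 times that among the unexposed.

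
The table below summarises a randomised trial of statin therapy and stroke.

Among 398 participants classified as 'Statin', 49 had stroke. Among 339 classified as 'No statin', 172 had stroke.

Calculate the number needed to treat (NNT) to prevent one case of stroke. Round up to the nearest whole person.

Risk in treated group = 49/398 = 0.12312; risk in control = 172/339 = 0.50737.
Absolute risk reduction = 0.50737 − 0.12312 = 0.38426
NNT = 1 / ARR = 1 / 0.38426 = 2.602 → round up → 3

3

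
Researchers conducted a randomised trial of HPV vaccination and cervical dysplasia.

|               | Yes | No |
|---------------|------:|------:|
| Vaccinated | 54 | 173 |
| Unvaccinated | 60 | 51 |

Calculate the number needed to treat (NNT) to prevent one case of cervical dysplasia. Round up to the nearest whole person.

Risk in treated group = 54/227 = 0.23789; risk in control = 60/111 = 0.54054.
Absolute risk reduction = 0.54054 − 0.23789 = 0.30266
NNT = 1 / ARR = 1 / 0.30266 = 3.304 → round up → 4

4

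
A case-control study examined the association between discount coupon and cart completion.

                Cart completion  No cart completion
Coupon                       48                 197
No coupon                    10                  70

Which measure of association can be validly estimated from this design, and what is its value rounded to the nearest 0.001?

1.706

Cells: a = 48, b = 197, c = 10, d = 70.
This is a case-control study: participants were sampled on outcome status, so risks in the source population cannot be estimated directly — relative risk is not valid here. The odds ratio is the appropriate measure.
OR = (a·d)/(b·c) = (48 × 70) / (197 × 10) = 3360 / 1970 = 1.70558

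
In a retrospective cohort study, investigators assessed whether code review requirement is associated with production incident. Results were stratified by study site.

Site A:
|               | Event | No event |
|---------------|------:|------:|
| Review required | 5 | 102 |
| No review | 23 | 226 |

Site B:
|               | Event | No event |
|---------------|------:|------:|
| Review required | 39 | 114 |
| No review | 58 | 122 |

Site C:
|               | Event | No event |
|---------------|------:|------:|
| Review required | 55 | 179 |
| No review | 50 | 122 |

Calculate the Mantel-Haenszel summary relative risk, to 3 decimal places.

0.768

RR_MH = Σ(aᵢ·n₀ᵢ/nᵢ) / Σ(cᵢ·n₁ᵢ/nᵢ), with n₁ᵢ = aᵢ+bᵢ (exposed), n₀ᵢ = cᵢ+dᵢ (unexposed), nᵢ = n₁ᵢ+n₀ᵢ.
Stratum 1 (Site A): n₁ = 107, n₀ = 249, n = 356; a·n₀/n = 5·249/356 = 3.4972; c·n₁/n = 23·107/356 = 6.9129
Stratum 2 (Site B): n₁ = 153, n₀ = 180, n = 333; a·n₀/n = 39·180/333 = 21.0811; c·n₁/n = 58·153/333 = 26.6486
Stratum 3 (Site C): n₁ = 234, n₀ = 172, n = 406; a·n₀/n = 55·172/406 = 23.3005; c·n₁/n = 50·234/406 = 28.8177
RR_MH = (3.4972 + 21.0811 + 23.3005) / (6.9129 + 26.6486 + 28.8177) = 47.8788 / 62.3793 = 0.76754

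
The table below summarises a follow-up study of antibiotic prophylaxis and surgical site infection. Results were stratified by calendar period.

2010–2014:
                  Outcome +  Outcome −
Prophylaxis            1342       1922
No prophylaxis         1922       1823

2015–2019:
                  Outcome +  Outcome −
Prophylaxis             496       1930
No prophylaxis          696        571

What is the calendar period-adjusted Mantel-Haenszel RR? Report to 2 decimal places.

RR_MH = Σ(aᵢ·n₀ᵢ/nᵢ) / Σ(cᵢ·n₁ᵢ/nᵢ), with n₁ᵢ = aᵢ+bᵢ (exposed), n₀ᵢ = cᵢ+dᵢ (unexposed), nᵢ = n₁ᵢ+n₀ᵢ.
Stratum 1 (2010–2014): n₁ = 3264, n₀ = 3745, n = 7009; a·n₀/n = 1342·3745/7009 = 717.0481; c·n₁/n = 1922·3264/7009 = 895.0504
Stratum 2 (2015–2019): n₁ = 2426, n₀ = 1267, n = 3693; a·n₀/n = 496·1267/3693 = 170.1684; c·n₁/n = 696·2426/3693 = 457.2153
RR_MH = (717.0481 + 170.1684) / (895.0504 + 457.2153) = 887.2165 / 1352.2656 = 0.65610

0.66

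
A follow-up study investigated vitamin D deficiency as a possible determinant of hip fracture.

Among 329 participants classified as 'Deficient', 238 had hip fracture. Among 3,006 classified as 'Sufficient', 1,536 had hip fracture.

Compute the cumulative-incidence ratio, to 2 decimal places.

From the description: a = 238, b = 91, c = 1536, d = 1470.
Risk in exposed = 238/329 = 0.72340; risk in unexposed = 1536/3006 = 0.51098.
RR = 0.72340 / 0.51098 = 1.41572
The risk among the exposed is 1.42 times that among the unexposed.

1.42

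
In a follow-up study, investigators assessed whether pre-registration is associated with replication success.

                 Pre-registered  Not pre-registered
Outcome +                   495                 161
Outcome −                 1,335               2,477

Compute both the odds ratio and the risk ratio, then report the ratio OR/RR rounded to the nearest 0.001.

1.287

Reading the table with exposure as columns: a = 495 (Pre-registered, case), b = 1335 (Pre-registered, non-case), c = 161 (Not pre-registered, case), d = 2477.
OR = (495·2477)/(1335·161) = 1226115/214935 = 5.70459
Risk in exposed = 495/1830 = 0.27049; risk in unexposed = 161/2638 = 0.06103; RR = 4.43203
OR/RR = 5.70459 / 4.43203 = 1.28713
The outcome is not rare, so the OR lies further from 1 than the RR.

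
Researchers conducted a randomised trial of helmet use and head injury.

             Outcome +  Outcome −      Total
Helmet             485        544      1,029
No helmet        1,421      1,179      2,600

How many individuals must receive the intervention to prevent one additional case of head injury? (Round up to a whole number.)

Risk in treated group = 485/1029 = 0.47133; risk in control = 1421/2600 = 0.54654.
Absolute risk reduction = 0.54654 − 0.47133 = 0.07521
NNT = 1 / ARR = 1 / 0.07521 = 13.297 → round up → 14

14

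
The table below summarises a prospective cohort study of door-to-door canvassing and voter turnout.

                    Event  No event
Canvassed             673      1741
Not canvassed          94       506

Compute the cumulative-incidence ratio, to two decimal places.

Cells: a = 673, b = 1741, c = 94, d = 506.
Risk in exposed = 673/2414 = 0.27879; risk in unexposed = 94/600 = 0.15667.
RR = 0.27879 / 0.15667 = 1.77951
The risk among the exposed is 1.78 times that among the unexposed.

1.78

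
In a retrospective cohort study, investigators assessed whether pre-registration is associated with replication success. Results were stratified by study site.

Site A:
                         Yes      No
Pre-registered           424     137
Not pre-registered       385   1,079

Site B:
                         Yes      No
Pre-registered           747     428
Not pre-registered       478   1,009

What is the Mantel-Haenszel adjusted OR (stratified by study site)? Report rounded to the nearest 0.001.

4.947

OR_MH = Σ(aᵢdᵢ/nᵢ) / Σ(bᵢcᵢ/nᵢ), where nᵢ is the stratum total.
Stratum 1 (Site A): n = 2025; a·d/n = 424·1079/2025 = 225.9240; b·c/n = 137·385/2025 = 26.0469
Stratum 2 (Site B): n = 2662; a·d/n = 747·1009/2662 = 283.1416; b·c/n = 428·478/2662 = 76.8535
OR_MH = (225.9240 + 283.1416) / (26.0469 + 76.8535) = 509.0656 / 102.9004 = 4.94717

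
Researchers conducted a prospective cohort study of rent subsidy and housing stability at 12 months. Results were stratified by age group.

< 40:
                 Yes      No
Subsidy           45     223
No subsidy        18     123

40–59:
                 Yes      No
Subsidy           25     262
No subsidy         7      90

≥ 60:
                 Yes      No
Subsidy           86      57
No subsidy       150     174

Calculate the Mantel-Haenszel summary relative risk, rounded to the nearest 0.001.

RR_MH = Σ(aᵢ·n₀ᵢ/nᵢ) / Σ(cᵢ·n₁ᵢ/nᵢ), with n₁ᵢ = aᵢ+bᵢ (exposed), n₀ᵢ = cᵢ+dᵢ (unexposed), nᵢ = n₁ᵢ+n₀ᵢ.
Stratum 1 (< 40): n₁ = 268, n₀ = 141, n = 409; a·n₀/n = 45·141/409 = 15.5134; c·n₁/n = 18·268/409 = 11.7946
Stratum 2 (40–59): n₁ = 287, n₀ = 97, n = 384; a·n₀/n = 25·97/384 = 6.3151; c·n₁/n = 7·287/384 = 5.2318
Stratum 3 (≥ 60): n₁ = 143, n₀ = 324, n = 467; a·n₀/n = 86·324/467 = 59.6660; c·n₁/n = 150·143/467 = 45.9315
RR_MH = (15.5134 + 6.3151 + 59.6660) / (11.7946 + 5.2318 + 45.9315) = 81.4945 / 62.9579 = 1.29443

1.294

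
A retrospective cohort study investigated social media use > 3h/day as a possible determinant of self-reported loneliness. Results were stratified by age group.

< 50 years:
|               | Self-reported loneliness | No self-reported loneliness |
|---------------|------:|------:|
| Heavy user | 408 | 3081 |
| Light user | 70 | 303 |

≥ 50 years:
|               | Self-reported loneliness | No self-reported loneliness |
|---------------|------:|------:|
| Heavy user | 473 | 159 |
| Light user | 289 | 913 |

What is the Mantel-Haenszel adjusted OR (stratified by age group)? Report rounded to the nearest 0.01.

3.31

OR_MH = Σ(aᵢdᵢ/nᵢ) / Σ(bᵢcᵢ/nᵢ), where nᵢ is the stratum total.
Stratum 1 (< 50 years): n = 3862; a·d/n = 408·303/3862 = 32.0104; b·c/n = 3081·70/3862 = 55.8441
Stratum 2 (≥ 50 years): n = 1834; a·d/n = 473·913/1834 = 235.4684; b·c/n = 159·289/1834 = 25.0551
OR_MH = (32.0104 + 235.4684) / (55.8441 + 25.0551) = 267.4787 / 80.8992 = 3.30632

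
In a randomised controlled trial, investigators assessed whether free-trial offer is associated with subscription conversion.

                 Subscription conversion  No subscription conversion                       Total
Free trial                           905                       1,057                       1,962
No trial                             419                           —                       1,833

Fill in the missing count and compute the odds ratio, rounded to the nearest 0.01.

The missing cell is in the unexposed row: 1833 − 419 = 1414.
So a = 905, b = 1057, c = 419, d = 1414.
OR = (a·d)/(b·c) = (905 × 1414) / (1057 × 419) = 1279670 / 442883 = 2.88941

2.89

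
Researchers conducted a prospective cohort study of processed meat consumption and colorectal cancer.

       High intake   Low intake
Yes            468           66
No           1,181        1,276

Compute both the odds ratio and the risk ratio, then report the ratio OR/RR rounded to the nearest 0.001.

Reading the table with exposure as columns: a = 468 (High intake, case), b = 1181 (High intake, non-case), c = 66 (Low intake, case), d = 1276.
OR = (468·1276)/(1181·66) = 597168/77946 = 7.66130
Risk in exposed = 468/1649 = 0.28381; risk in unexposed = 66/1342 = 0.04918; RR = 5.77077
OR/RR = 7.66130 / 5.77077 = 1.32761
The outcome is not rare, so the OR lies further from 1 than the RR.

1.328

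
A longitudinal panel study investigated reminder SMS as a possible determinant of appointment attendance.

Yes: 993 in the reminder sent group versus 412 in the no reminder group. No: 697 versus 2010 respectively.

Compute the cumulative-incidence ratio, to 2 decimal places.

From the description: a = 993, b = 697, c = 412, d = 2010.
Risk in exposed = 993/1690 = 0.58757; risk in unexposed = 412/2422 = 0.17011.
RR = 0.58757 / 0.17011 = 3.45414
The risk among the exposed is 3.45 times that among the unexposed.

3.45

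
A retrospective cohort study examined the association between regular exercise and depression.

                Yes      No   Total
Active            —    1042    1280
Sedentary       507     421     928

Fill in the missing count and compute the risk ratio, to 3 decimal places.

0.340

The missing cell is in the exposed row: 1280 − 1042 = 238.
So a = 238, b = 1042, c = 507, d = 421.
RR = [a/(a+b)] / [c/(c+d)] = (238/1280) / (507/928) = 0.18594/0.54634 = 0.34034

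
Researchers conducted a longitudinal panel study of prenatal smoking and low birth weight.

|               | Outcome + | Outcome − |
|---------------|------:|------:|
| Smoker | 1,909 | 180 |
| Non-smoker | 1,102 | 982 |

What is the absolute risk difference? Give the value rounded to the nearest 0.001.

0.385

Cells: a = 1909, b = 180, c = 1102, d = 982.
Risk in exposed = 1909/2089 = 0.913834; risk in unexposed = 1102/2084 = 0.528791.
Risk difference = 0.913834 − 0.528791 = 0.385044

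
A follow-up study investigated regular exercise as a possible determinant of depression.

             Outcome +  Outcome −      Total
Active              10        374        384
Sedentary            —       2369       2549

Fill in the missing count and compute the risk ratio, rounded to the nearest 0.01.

0.37

The missing cell is in the unexposed row: 2549 − 2369 = 180.
So a = 10, b = 374, c = 180, d = 2369.
RR = [a/(a+b)] / [c/(c+d)] = (10/384) / (180/2549) = 0.02604/0.07062 = 0.36878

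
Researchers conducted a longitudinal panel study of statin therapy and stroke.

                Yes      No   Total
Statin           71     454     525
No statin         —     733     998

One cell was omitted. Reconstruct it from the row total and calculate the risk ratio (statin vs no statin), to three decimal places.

0.509

The missing cell is in the unexposed row: 998 − 733 = 265.
So a = 71, b = 454, c = 265, d = 733.
RR = [a/(a+b)] / [c/(c+d)] = (71/525) / (265/998) = 0.13524/0.26553 = 0.50931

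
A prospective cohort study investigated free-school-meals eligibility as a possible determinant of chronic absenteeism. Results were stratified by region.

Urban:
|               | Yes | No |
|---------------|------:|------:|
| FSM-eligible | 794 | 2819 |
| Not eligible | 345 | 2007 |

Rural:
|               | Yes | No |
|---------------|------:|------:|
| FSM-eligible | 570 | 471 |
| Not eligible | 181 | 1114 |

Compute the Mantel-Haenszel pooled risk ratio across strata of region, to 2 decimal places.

RR_MH = Σ(aᵢ·n₀ᵢ/nᵢ) / Σ(cᵢ·n₁ᵢ/nᵢ), with n₁ᵢ = aᵢ+bᵢ (exposed), n₀ᵢ = cᵢ+dᵢ (unexposed), nᵢ = n₁ᵢ+n₀ᵢ.
Stratum 1 (Urban): n₁ = 3613, n₀ = 2352, n = 5965; a·n₀/n = 794·2352/5965 = 313.0743; c·n₁/n = 345·3613/5965 = 208.9665
Stratum 2 (Rural): n₁ = 1041, n₀ = 1295, n = 2336; a·n₀/n = 570·1295/2336 = 315.9889; c·n₁/n = 181·1041/2336 = 80.6597
RR_MH = (313.0743 + 315.9889) / (208.9665 + 80.6597) = 629.0631 / 289.6261 = 2.17198

2.17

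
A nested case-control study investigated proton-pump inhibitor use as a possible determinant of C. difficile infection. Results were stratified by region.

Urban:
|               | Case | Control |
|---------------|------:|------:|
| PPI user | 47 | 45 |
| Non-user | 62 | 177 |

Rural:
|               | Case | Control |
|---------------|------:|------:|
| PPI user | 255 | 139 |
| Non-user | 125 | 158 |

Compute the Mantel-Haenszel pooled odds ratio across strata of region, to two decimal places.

2.48

OR_MH = Σ(aᵢdᵢ/nᵢ) / Σ(bᵢcᵢ/nᵢ), where nᵢ is the stratum total.
Stratum 1 (Urban): n = 331; a·d/n = 47·177/331 = 25.1329; b·c/n = 45·62/331 = 8.4290
Stratum 2 (Rural): n = 677; a·d/n = 255·158/677 = 59.5126; b·c/n = 139·125/677 = 25.6647
OR_MH = (25.1329 + 59.5126) / (8.4290 + 25.6647) = 84.6455 / 34.0937 = 2.48273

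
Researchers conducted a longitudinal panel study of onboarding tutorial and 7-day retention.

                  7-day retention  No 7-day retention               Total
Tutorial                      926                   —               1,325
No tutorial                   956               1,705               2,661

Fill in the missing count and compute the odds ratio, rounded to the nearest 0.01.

4.14

The missing cell is in the exposed row: 1325 − 926 = 399.
So a = 926, b = 399, c = 956, d = 1705.
OR = (a·d)/(b·c) = (926 × 1705) / (399 × 956) = 1578830 / 381444 = 4.13909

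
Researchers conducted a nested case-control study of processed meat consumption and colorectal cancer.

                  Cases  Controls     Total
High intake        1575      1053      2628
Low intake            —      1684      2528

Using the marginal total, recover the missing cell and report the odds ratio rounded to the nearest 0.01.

The missing cell is in the unexposed row: 2528 − 1684 = 844.
So a = 1575, b = 1053, c = 844, d = 1684.
OR = (a·d)/(b·c) = (1575 × 1684) / (1053 × 844) = 2652300 / 888732 = 2.98436

2.98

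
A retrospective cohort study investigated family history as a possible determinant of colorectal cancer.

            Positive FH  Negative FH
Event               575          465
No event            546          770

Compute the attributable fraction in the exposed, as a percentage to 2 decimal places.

Reading the table with exposure as columns: a = 575 (Positive FH, case), b = 546 (Positive FH, non-case), c = 465 (Negative FH, case), d = 770.
Risk in exposed = 575/1121 = 0.51293; risk in unexposed = 465/1235 = 0.37652.
RR = 0.51293/0.37652 = 1.36231
AR% = (RR − 1)/RR × 100 = (1.36231 − 1)/1.36231 × 100 = 26.5953%

26.60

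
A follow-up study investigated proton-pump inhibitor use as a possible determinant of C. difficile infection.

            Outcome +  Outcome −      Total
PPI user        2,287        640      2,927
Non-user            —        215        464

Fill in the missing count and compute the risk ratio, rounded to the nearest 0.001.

1.456

The missing cell is in the unexposed row: 464 − 215 = 249.
So a = 2287, b = 640, c = 249, d = 215.
RR = [a/(a+b)] / [c/(c+d)] = (2287/2927) / (249/464) = 0.78135/0.53664 = 1.45600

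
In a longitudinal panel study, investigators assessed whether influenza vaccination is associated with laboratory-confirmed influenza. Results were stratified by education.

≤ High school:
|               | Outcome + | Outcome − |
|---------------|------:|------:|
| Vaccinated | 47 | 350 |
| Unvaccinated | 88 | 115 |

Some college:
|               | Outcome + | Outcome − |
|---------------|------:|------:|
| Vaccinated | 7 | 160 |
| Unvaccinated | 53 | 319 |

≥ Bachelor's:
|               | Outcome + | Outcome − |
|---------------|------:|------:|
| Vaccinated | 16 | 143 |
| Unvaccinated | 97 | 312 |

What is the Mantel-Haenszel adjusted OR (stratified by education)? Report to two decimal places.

OR_MH = Σ(aᵢdᵢ/nᵢ) / Σ(bᵢcᵢ/nᵢ), where nᵢ is the stratum total.
Stratum 1 (≤ High school): n = 600; a·d/n = 47·115/600 = 9.0083; b·c/n = 350·88/600 = 51.3333
Stratum 2 (Some college): n = 539; a·d/n = 7·319/539 = 4.1429; b·c/n = 160·53/539 = 15.7328
Stratum 3 (≥ Bachelor's): n = 568; a·d/n = 16·312/568 = 8.7887; b·c/n = 143·97/568 = 24.4208
OR_MH = (9.0083 + 4.1429 + 8.7887) / (51.3333 + 15.7328 + 24.4208) = 21.9399 / 91.4869 = 0.23981

0.24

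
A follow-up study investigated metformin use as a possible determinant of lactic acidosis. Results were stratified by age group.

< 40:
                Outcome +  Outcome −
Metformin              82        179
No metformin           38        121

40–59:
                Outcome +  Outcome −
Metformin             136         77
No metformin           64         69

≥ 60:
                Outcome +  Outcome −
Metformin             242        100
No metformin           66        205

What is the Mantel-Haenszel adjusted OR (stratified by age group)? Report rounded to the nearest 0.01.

3.20

OR_MH = Σ(aᵢdᵢ/nᵢ) / Σ(bᵢcᵢ/nᵢ), where nᵢ is the stratum total.
Stratum 1 (< 40): n = 420; a·d/n = 82·121/420 = 23.6238; b·c/n = 179·38/420 = 16.1952
Stratum 2 (40–59): n = 346; a·d/n = 136·69/346 = 27.1214; b·c/n = 77·64/346 = 14.2428
Stratum 3 (≥ 60): n = 613; a·d/n = 242·205/613 = 80.9299; b·c/n = 100·66/613 = 10.7667
OR_MH = (23.6238 + 27.1214 + 80.9299) / (16.1952 + 14.2428 + 10.7667) = 131.6750 / 41.2047 = 3.19563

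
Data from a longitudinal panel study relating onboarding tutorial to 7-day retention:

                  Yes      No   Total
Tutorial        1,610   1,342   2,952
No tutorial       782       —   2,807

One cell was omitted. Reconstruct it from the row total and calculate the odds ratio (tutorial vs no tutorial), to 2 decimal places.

The missing cell is in the unexposed row: 2807 − 782 = 2025.
So a = 1610, b = 1342, c = 782, d = 2025.
OR = (a·d)/(b·c) = (1610 × 2025) / (1342 × 782) = 3260250 / 1049444 = 3.10665

3.11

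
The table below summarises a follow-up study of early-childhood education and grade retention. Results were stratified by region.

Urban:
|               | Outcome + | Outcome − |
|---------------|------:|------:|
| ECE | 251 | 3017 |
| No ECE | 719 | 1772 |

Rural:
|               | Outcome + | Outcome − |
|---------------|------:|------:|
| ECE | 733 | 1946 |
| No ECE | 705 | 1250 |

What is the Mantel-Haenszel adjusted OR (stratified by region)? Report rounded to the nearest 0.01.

0.41

OR_MH = Σ(aᵢdᵢ/nᵢ) / Σ(bᵢcᵢ/nᵢ), where nᵢ is the stratum total.
Stratum 1 (Urban): n = 5759; a·d/n = 251·1772/5759 = 77.2308; b·c/n = 3017·719/5759 = 376.6666
Stratum 2 (Rural): n = 4634; a·d/n = 733·1250/4634 = 197.7233; b·c/n = 1946·705/4634 = 296.0574
OR_MH = (77.2308 + 197.7233) / (376.6666 + 296.0574) = 274.9541 / 672.7240 = 0.40872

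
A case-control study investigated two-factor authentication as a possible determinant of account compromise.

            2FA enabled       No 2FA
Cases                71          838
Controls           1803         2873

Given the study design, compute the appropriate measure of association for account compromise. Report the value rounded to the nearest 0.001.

Reading the table with exposure as columns: a = 71 (2FA enabled, case), b = 1803 (2FA enabled, non-case), c = 838 (No 2FA, case), d = 2873.
This is a case-control study: participants were sampled on outcome status, so risks in the source population cannot be estimated directly — relative risk is not valid here. The odds ratio is the appropriate measure.
OR = (a·d)/(b·c) = (71 × 2873) / (1803 × 838) = 203983 / 1510914 = 0.13501

0.135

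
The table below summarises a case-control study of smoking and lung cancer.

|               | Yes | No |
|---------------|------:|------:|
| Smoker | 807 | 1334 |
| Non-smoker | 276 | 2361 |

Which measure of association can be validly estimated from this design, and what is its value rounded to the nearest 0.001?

Cells: a = 807, b = 1334, c = 276, d = 2361.
This is a case-control study: participants were sampled on outcome status, so risks in the source population cannot be estimated directly — relative risk is not valid here. The odds ratio is the appropriate measure.
OR = (a·d)/(b·c) = (807 × 2361) / (1334 × 276) = 1905327 / 368184 = 5.17493

5.175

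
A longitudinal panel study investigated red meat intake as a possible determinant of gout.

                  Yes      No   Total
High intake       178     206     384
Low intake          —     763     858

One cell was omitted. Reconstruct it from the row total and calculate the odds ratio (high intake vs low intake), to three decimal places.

The missing cell is in the unexposed row: 858 − 763 = 95.
So a = 178, b = 206, c = 95, d = 763.
OR = (a·d)/(b·c) = (178 × 763) / (206 × 95) = 135814 / 19570 = 6.93991

6.940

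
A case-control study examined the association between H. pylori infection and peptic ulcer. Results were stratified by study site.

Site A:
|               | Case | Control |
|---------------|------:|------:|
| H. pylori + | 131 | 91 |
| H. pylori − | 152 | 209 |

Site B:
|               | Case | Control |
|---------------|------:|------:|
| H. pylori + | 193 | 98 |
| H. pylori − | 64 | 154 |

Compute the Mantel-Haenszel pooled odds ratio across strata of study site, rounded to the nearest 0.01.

OR_MH = Σ(aᵢdᵢ/nᵢ) / Σ(bᵢcᵢ/nᵢ), where nᵢ is the stratum total.
Stratum 1 (Site A): n = 583; a·d/n = 131·209/583 = 46.9623; b·c/n = 91·152/583 = 23.7256
Stratum 2 (Site B): n = 509; a·d/n = 193·154/509 = 58.3929; b·c/n = 98·64/509 = 12.3222
OR_MH = (46.9623 + 58.3929) / (23.7256 + 12.3222) = 105.3552 / 36.0478 = 2.92266

2.92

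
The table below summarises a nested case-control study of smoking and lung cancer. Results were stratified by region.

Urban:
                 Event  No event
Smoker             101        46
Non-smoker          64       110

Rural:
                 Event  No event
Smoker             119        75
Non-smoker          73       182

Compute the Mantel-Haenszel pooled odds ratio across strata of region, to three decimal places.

OR_MH = Σ(aᵢdᵢ/nᵢ) / Σ(bᵢcᵢ/nᵢ), where nᵢ is the stratum total.
Stratum 1 (Urban): n = 321; a·d/n = 101·110/321 = 34.6106; b·c/n = 46·64/321 = 9.1713
Stratum 2 (Rural): n = 449; a·d/n = 119·182/449 = 48.2361; b·c/n = 75·73/449 = 12.1938
OR_MH = (34.6106 + 48.2361) / (9.1713 + 12.1938) = 82.8467 / 21.3651 = 3.87766

3.878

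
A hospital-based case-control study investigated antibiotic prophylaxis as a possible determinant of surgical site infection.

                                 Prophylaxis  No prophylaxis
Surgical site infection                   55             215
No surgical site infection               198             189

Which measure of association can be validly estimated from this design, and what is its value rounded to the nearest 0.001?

Reading the table with exposure as columns: a = 55 (Prophylaxis, case), b = 198 (Prophylaxis, non-case), c = 215 (No prophylaxis, case), d = 189.
This is a hospital-based case-control study: participants were sampled on outcome status, so risks in the source population cannot be estimated directly — relative risk is not valid here. The odds ratio is the appropriate measure.
OR = (a·d)/(b·c) = (55 × 189) / (198 × 215) = 10395 / 42570 = 0.24419

0.244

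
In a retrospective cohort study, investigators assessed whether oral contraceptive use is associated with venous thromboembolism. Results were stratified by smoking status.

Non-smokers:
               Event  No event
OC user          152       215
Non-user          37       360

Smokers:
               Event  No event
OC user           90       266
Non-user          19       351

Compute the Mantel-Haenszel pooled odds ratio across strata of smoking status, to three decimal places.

OR_MH = Σ(aᵢdᵢ/nᵢ) / Σ(bᵢcᵢ/nᵢ), where nᵢ is the stratum total.
Stratum 1 (Non-smokers): n = 764; a·d/n = 152·360/764 = 71.6230; b·c/n = 215·37/764 = 10.4123
Stratum 2 (Smokers): n = 726; a·d/n = 90·351/726 = 43.5124; b·c/n = 266·19/726 = 6.9614
OR_MH = (71.6230 + 43.5124) / (10.4123 + 6.9614) = 115.1354 / 17.3737 = 6.62698

6.627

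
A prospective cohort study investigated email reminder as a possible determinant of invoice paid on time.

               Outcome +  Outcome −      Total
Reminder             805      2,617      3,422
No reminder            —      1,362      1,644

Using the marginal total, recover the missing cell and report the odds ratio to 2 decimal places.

The missing cell is in the unexposed row: 1644 − 1362 = 282.
So a = 805, b = 2617, c = 282, d = 1362.
OR = (a·d)/(b·c) = (805 × 1362) / (2617 × 282) = 1096410 / 737994 = 1.48566

1.49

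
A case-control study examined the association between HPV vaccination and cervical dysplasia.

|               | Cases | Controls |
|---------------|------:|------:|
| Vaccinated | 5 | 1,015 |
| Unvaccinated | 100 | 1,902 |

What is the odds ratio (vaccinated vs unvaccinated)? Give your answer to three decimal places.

Cells: a = 5, b = 1015, c = 100, d = 1902.
OR = (a·d)/(b·c) = (5 × 1902) / (1015 × 100) = 9510 / 101500 = 0.09369
Exposure is associated with lower odds of cervical dysplasia (OR = 0.09 < 1).

0.094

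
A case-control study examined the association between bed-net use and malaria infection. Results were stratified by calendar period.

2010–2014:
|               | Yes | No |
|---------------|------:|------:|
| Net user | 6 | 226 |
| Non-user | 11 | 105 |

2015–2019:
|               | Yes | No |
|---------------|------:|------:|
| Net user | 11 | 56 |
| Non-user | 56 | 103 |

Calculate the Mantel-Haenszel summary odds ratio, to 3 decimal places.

OR_MH = Σ(aᵢdᵢ/nᵢ) / Σ(bᵢcᵢ/nᵢ), where nᵢ is the stratum total.
Stratum 1 (2010–2014): n = 348; a·d/n = 6·105/348 = 1.8103; b·c/n = 226·11/348 = 7.1437
Stratum 2 (2015–2019): n = 226; a·d/n = 11·103/226 = 5.0133; b·c/n = 56·56/226 = 13.8761
OR_MH = (1.8103 + 5.0133) / (7.1437 + 13.8761) = 6.8236 / 21.0198 = 0.32463

0.325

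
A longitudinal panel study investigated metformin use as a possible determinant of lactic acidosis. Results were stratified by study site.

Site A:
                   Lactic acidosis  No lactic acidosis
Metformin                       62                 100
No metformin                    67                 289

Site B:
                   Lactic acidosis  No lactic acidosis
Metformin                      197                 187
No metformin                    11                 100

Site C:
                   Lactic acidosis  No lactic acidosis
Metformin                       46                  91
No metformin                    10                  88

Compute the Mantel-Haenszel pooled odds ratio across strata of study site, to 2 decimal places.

OR_MH = Σ(aᵢdᵢ/nᵢ) / Σ(bᵢcᵢ/nᵢ), where nᵢ is the stratum total.
Stratum 1 (Site A): n = 518; a·d/n = 62·289/518 = 34.5907; b·c/n = 100·67/518 = 12.9344
Stratum 2 (Site B): n = 495; a·d/n = 197·100/495 = 39.7980; b·c/n = 187·11/495 = 4.1556
Stratum 3 (Site C): n = 235; a·d/n = 46·88/235 = 17.2255; b·c/n = 91·10/235 = 3.8723
OR_MH = (34.5907 + 39.7980 + 17.2255) / (12.9344 + 4.1556 + 3.8723) = 91.6142 / 20.9623 = 4.37044

4.37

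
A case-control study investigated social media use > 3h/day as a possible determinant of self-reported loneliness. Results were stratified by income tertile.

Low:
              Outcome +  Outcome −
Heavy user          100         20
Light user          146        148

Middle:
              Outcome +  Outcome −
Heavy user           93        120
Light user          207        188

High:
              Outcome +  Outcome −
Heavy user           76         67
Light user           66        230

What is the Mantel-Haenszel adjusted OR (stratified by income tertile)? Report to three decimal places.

OR_MH = Σ(aᵢdᵢ/nᵢ) / Σ(bᵢcᵢ/nᵢ), where nᵢ is the stratum total.
Stratum 1 (Low): n = 414; a·d/n = 100·148/414 = 35.7488; b·c/n = 20·146/414 = 7.0531
Stratum 2 (Middle): n = 608; a·d/n = 93·188/608 = 28.7566; b·c/n = 120·207/608 = 40.8553
Stratum 3 (High): n = 439; a·d/n = 76·230/439 = 39.8178; b·c/n = 67·66/439 = 10.0729
OR_MH = (35.7488 + 28.7566 + 39.8178) / (7.0531 + 40.8553 + 10.0729) = 104.3231 / 57.9813 = 1.79926

1.799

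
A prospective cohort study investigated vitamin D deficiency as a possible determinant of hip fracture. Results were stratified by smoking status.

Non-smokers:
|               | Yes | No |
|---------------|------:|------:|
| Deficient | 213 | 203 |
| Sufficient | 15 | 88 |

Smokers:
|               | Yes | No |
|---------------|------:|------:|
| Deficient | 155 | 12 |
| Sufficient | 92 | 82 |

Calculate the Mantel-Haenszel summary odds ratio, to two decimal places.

OR_MH = Σ(aᵢdᵢ/nᵢ) / Σ(bᵢcᵢ/nᵢ), where nᵢ is the stratum total.
Stratum 1 (Non-smokers): n = 519; a·d/n = 213·88/519 = 36.1156; b·c/n = 203·15/519 = 5.8671
Stratum 2 (Smokers): n = 341; a·d/n = 155·82/341 = 37.2727; b·c/n = 12·92/341 = 3.2375
OR_MH = (36.1156 + 37.2727) / (5.8671 + 3.2375) = 73.3883 / 9.1046 = 8.06059

8.06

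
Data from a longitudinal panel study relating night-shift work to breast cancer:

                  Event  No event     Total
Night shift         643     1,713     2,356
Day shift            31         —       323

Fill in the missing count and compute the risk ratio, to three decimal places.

The missing cell is in the unexposed row: 323 − 31 = 292.
So a = 643, b = 1713, c = 31, d = 292.
RR = [a/(a+b)] / [c/(c+d)] = (643/2356) / (31/323) = 0.27292/0.09598 = 2.84365

2.844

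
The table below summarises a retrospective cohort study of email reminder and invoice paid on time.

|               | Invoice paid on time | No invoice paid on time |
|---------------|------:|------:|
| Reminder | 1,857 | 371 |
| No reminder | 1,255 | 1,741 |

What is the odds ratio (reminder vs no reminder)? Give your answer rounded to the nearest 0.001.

Cells: a = 1857, b = 371, c = 1255, d = 1741.
OR = (a·d)/(b·c) = (1857 × 1741) / (371 × 1255) = 3233037 / 465605 = 6.94373
The odds of invoice paid on time are about 6.94 times as high in the reminder group.

6.944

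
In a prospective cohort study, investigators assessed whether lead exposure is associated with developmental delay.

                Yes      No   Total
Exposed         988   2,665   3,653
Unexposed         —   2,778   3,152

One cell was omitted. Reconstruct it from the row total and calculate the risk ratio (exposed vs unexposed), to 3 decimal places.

2.279

The missing cell is in the unexposed row: 3152 − 2778 = 374.
So a = 988, b = 2665, c = 374, d = 2778.
RR = [a/(a+b)] / [c/(c+d)] = (988/3653) / (374/3152) = 0.27046/0.11865 = 2.27941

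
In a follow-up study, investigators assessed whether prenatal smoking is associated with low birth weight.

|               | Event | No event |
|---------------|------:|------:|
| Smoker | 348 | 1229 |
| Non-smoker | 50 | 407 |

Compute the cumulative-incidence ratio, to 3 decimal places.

2.017

Cells: a = 348, b = 1229, c = 50, d = 407.
Risk in exposed = 348/1577 = 0.22067; risk in unexposed = 50/457 = 0.10941.
RR = 0.22067 / 0.10941 = 2.01694
The risk among the exposed is 2.02 times that among the unexposed.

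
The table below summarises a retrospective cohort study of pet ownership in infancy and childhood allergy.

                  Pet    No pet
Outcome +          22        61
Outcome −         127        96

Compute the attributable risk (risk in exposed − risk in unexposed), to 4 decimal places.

-0.2409

Reading the table with exposure as columns: a = 22 (Pet, case), b = 127 (Pet, non-case), c = 61 (No pet, case), d = 96.
Risk in exposed = 22/149 = 0.147651; risk in unexposed = 61/157 = 0.388535.
Risk difference = 0.147651 − 0.388535 = -0.240884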